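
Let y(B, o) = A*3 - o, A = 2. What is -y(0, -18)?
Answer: -24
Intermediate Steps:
y(B, o) = 6 - o (y(B, o) = 2*3 - o = 6 - o)
-y(0, -18) = -(6 - 1*(-18)) = -(6 + 18) = -1*24 = -24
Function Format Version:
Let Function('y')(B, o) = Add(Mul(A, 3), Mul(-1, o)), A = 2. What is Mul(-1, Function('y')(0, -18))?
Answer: -24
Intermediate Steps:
Function('y')(B, o) = Add(6, Mul(-1, o)) (Function('y')(B, o) = Add(Mul(2, 3), Mul(-1, o)) = Add(6, Mul(-1, o)))
Mul(-1, Function('y')(0, -18)) = Mul(-1, Add(6, Mul(-1, -18))) = Mul(-1, Add(6, 18)) = Mul(-1, 24) = -24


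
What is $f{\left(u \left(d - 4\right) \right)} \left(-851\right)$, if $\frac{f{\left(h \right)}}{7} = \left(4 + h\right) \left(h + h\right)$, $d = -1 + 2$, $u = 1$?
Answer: $35742$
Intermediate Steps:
$d = 1$
$f{\left(h \right)} = 14 h \left(4 + h\right)$ ($f{\left(h \right)} = 7 \left(4 + h\right) \left(h + h\right) = 7 \left(4 + h\right) 2 h = 7 \cdot 2 h \left(4 + h\right) = 14 h \left(4 + h\right)$)
$f{\left(u \left(d - 4\right) \right)} \left(-851\right) = 14 \cdot 1 \left(1 - 4\right) \left(4 + 1 \left(1 - 4\right)\right) \left(-851\right) = 14 \cdot 1 \left(-3\right) \left(4 + 1 \left(-3\right)\right) \left(-851\right) = 14 \left(-3\right) \left(4 - 3\right) \left(-851\right) = 14 \left(-3\right) 1 \left(-851\right) = \left(-42\right) \left(-851\right) = 35742$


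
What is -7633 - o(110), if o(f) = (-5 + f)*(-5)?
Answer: -7108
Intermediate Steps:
o(f) = 25 - 5*f
-7633 - o(110) = -7633 - (25 - 5*110) = -7633 - (25 - 550) = -7633 - 1*(-525) = -7633 + 525 = -7108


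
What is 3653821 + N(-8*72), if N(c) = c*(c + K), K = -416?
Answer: 4225213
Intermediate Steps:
N(c) = c*(-416 + c) (N(c) = c*(c - 416) = c*(-416 + c))
3653821 + N(-8*72) = 3653821 + (-8*72)*(-416 - 8*72) = 3653821 - 576*(-416 - 576) = 3653821 - 576*(-992) = 3653821 + 571392 = 4225213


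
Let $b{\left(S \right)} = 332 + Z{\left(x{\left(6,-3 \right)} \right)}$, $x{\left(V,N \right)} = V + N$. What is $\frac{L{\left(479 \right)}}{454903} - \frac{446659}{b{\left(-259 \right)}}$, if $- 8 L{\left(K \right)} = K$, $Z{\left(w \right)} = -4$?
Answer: $- \frac{50796634679}{37302046} \approx -1361.8$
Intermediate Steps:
$x{\left(V,N \right)} = N + V$
$b{\left(S \right)} = 328$ ($b{\left(S \right)} = 332 - 4 = 328$)
$L{\left(K \right)} = - \frac{K}{8}$
$\frac{L{\left(479 \right)}}{454903} - \frac{446659}{b{\left(-259 \right)}} = \frac{\left(- \frac{1}{8}\right) 479}{454903} - \frac{446659}{328} = \left(- \frac{479}{8}\right) \frac{1}{454903} - \frac{446659}{328} = - \frac{479}{3639224} - \frac{446659}{328} = - \frac{50796634679}{37302046}$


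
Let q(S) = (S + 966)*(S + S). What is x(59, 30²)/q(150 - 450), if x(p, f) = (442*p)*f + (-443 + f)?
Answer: -23470657/399600 ≈ -58.735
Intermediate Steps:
q(S) = 2*S*(966 + S) (q(S) = (966 + S)*(2*S) = 2*S*(966 + S))
x(p, f) = -443 + f + 442*f*p (x(p, f) = 442*f*p + (-443 + f) = -443 + f + 442*f*p)
x(59, 30²)/q(150 - 450) = (-443 + 30² + 442*30²*59)/((2*(150 - 450)*(966 + (150 - 450)))) = (-443 + 900 + 442*900*59)/((2*(-300)*(966 - 300))) = (-443 + 900 + 23470200)/((2*(-300)*666)) = 23470657/(-399600) = 23470657*(-1/399600) = -23470657/399600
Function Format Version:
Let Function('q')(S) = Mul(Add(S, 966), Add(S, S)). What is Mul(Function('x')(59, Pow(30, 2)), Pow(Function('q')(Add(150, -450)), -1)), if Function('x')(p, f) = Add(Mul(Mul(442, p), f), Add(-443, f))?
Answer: Rational(-23470657, 399600) ≈ -58.735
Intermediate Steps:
Function('q')(S) = Mul(2, S, Add(966, S)) (Function('q')(S) = Mul(Add(966, S), Mul(2, S)) = Mul(2, S, Add(966, S)))
Function('x')(p, f) = Add(-443, f, Mul(442, f, p)) (Function('x')(p, f) = Add(Mul(442, f, p), Add(-443, f)) = Add(-443, f, Mul(442, f, p)))
Mul(Function('x')(59, Pow(30, 2)), Pow(Function('q')(Add(150, -450)), -1)) = Mul(Add(-443, Pow(30, 2), Mul(442, Pow(30, 2), 59)), Pow(Mul(2, Add(150, -450), Add(966, Add(150, -450))), -1)) = Mul(Add(-443, 900, Mul(442, 900, 59)), Pow(Mul(2, -300, Add(966, -300)), -1)) = Mul(Add(-443, 900, 23470200), Pow(Mul(2, -300, 666), -1)) = Mul(23470657, Pow(-399600, -1)) = Mul(23470657, Rational(-1, 399600)) = Rational(-23470657, 399600)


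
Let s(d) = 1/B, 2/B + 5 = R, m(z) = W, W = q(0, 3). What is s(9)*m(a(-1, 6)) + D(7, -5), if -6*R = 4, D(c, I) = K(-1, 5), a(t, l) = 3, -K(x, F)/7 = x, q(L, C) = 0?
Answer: 7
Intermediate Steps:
K(x, F) = -7*x
W = 0
D(c, I) = 7 (D(c, I) = -7*(-1) = 7)
R = -⅔ (R = -⅙*4 = -⅔ ≈ -0.66667)
m(z) = 0
B = -6/17 (B = 2/(-5 - ⅔) = 2/(-17/3) = 2*(-3/17) = -6/17 ≈ -0.35294)
s(d) = -17/6 (s(d) = 1/(-6/17) = -17/6)
s(9)*m(a(-1, 6)) + D(7, -5) = -17/6*0 + 7 = 0 + 7 = 7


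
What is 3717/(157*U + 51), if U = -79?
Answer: -3717/12352 ≈ -0.30092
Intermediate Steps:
3717/(157*U + 51) = 3717/(157*(-79) + 51) = 3717/(-12403 + 51) = 3717/(-12352) = 3717*(-1/12352) = -3717/12352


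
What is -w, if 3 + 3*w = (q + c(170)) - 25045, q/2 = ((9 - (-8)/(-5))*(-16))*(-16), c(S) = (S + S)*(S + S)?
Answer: -471704/15 ≈ -31447.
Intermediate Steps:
c(S) = 4*S² (c(S) = (2*S)*(2*S) = 4*S²)
q = 18944/5 (q = 2*(((9 - (-8)/(-5))*(-16))*(-16)) = 2*(((9 - (-8)*(-1)/5)*(-16))*(-16)) = 2*(((9 - 1*8/5)*(-16))*(-16)) = 2*(((9 - 8/5)*(-16))*(-16)) = 2*(((37/5)*(-16))*(-16)) = 2*(-592/5*(-16)) = 2*(9472/5) = 18944/5 ≈ 3788.8)
w = 471704/15 (w = -1 + ((18944/5 + 4*170²) - 25045)/3 = -1 + ((18944/5 + 4*28900) - 25045)/3 = -1 + ((18944/5 + 115600) - 25045)/3 = -1 + (596944/5 - 25045)/3 = -1 + (⅓)*(471719/5) = -1 + 471719/15 = 471704/15 ≈ 31447.)
-w = -1*471704/15 = -471704/15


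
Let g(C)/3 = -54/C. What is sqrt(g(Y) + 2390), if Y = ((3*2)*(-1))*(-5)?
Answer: sqrt(59615)/5 ≈ 48.832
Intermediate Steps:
Y = 30 (Y = (6*(-1))*(-5) = -6*(-5) = 30)
g(C) = -162/C (g(C) = 3*(-54/C) = -162/C)
sqrt(g(Y) + 2390) = sqrt(-162/30 + 2390) = sqrt(-162*1/30 + 2390) = sqrt(-27/5 + 2390) = sqrt(11923/5) = sqrt(59615)/5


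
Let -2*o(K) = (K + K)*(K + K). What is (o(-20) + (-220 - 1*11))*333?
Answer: -343323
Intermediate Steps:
o(K) = -2*K² (o(K) = -(K + K)*(K + K)/2 = -2*K*2*K/2 = -2*K²)
(o(-20) + (-220 - 1*11))*333 = (-2*(-20)² + (-220 - 1*11))*333 = (-2*400 + (-220 - 11))*333 = (-800 - 231)*333 = -1031*333 = -343323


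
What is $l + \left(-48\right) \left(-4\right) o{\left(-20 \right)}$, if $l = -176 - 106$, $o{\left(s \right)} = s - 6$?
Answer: $-5274$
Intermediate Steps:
$o{\left(s \right)} = -6 + s$
$l = -282$
$l + \left(-48\right) \left(-4\right) o{\left(-20 \right)} = -282 + \left(-48\right) \left(-4\right) \left(-6 - 20\right) = -282 + 192 \left(-26\right) = -282 - 4992 = -5274$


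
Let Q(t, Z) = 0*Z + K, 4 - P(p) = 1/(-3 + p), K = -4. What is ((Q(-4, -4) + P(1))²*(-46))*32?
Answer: -368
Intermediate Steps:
P(p) = 4 - 1/(-3 + p)
Q(t, Z) = -4 (Q(t, Z) = 0*Z - 4 = 0 - 4 = -4)
((Q(-4, -4) + P(1))²*(-46))*32 = ((-4 + (-13 + 4*1)/(-3 + 1))²*(-46))*32 = ((-4 + (-13 + 4)/(-2))²*(-46))*32 = ((-4 - ½*(-9))²*(-46))*32 = ((-4 + 9/2)²*(-46))*32 = ((½)²*(-46))*32 = ((¼)*(-46))*32 = -23/2*32 = -368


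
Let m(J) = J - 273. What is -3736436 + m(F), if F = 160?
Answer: -3736549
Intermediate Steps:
m(J) = -273 + J
-3736436 + m(F) = -3736436 + (-273 + 160) = -3736436 - 113 = -3736549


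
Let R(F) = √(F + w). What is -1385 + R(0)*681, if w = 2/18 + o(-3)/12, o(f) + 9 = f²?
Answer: -1158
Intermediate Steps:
o(f) = -9 + f²
w = ⅑ (w = 2/18 + (-9 + (-3)²)/12 = 2*(1/18) + (-9 + 9)*(1/12) = ⅑ + 0*(1/12) = ⅑ + 0 = ⅑ ≈ 0.11111)
R(F) = √(⅑ + F) (R(F) = √(F + ⅑) = √(⅑ + F))
-1385 + R(0)*681 = -1385 + (√(1 + 9*0)/3)*681 = -1385 + (√(1 + 0)/3)*681 = -1385 + (√1/3)*681 = -1385 + ((⅓)*1)*681 = -1385 + (⅓)*681 = -1385 + 227 = -1158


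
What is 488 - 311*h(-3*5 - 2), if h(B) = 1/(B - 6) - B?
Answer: -110066/23 ≈ -4785.5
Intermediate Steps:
h(B) = 1/(-6 + B) - B
488 - 311*h(-3*5 - 2) = 488 - 311*(1 - (-3*5 - 2)² + 6*(-3*5 - 2))/(-6 + (-3*5 - 2)) = 488 - 311*(1 - (-15 - 2)² + 6*(-15 - 2))/(-6 + (-15 - 2)) = 488 - 311*(1 - 1*(-17)² + 6*(-17))/(-6 - 17) = 488 - 311*(1 - 1*289 - 102)/(-23) = 488 - (-311)*(1 - 289 - 102)/23 = 488 - (-311)*(-390)/23 = 488 - 311*390/23 = 488 - 121290/23 = -110066/23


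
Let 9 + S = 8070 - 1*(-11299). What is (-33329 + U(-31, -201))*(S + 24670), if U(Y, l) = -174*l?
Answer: 72429350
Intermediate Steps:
S = 19360 (S = -9 + (8070 - 1*(-11299)) = -9 + (8070 + 11299) = -9 + 19369 = 19360)
(-33329 + U(-31, -201))*(S + 24670) = (-33329 - 174*(-201))*(19360 + 24670) = (-33329 + 34974)*44030 = 1645*44030 = 72429350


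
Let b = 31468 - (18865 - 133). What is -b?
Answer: -12736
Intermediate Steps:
b = 12736 (b = 31468 - 1*18732 = 31468 - 18732 = 12736)
-b = -1*12736 = -12736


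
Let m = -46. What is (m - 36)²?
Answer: 6724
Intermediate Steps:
(m - 36)² = (-46 - 36)² = (-82)² = 6724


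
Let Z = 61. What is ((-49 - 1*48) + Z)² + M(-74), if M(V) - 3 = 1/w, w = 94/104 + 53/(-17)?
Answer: 2541259/1957 ≈ 1298.5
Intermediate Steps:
w = -1957/884 (w = 94*(1/104) + 53*(-1/17) = 47/52 - 53/17 = -1957/884 ≈ -2.2138)
M(V) = 4987/1957 (M(V) = 3 + 1/(-1957/884) = 3 - 884/1957 = 4987/1957)
((-49 - 1*48) + Z)² + M(-74) = ((-49 - 1*48) + 61)² + 4987/1957 = ((-49 - 48) + 61)² + 4987/1957 = (-97 + 61)² + 4987/1957 = (-36)² + 4987/1957 = 1296 + 4987/1957 = 2541259/1957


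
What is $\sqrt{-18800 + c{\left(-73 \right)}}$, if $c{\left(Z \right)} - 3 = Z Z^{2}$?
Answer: $i \sqrt{407814} \approx 638.6 i$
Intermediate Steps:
$c{\left(Z \right)} = 3 + Z^{3}$ ($c{\left(Z \right)} = 3 + Z Z^{2} = 3 + Z^{3}$)
$\sqrt{-18800 + c{\left(-73 \right)}} = \sqrt{-18800 + \left(3 + \left(-73\right)^{3}\right)} = \sqrt{-18800 + \left(3 - 389017\right)} = \sqrt{-18800 - 389014} = \sqrt{-407814} = i \sqrt{407814}$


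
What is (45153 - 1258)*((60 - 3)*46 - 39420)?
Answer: -1615248210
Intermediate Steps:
(45153 - 1258)*((60 - 3)*46 - 39420) = 43895*(57*46 - 39420) = 43895*(2622 - 39420) = 43895*(-36798) = -1615248210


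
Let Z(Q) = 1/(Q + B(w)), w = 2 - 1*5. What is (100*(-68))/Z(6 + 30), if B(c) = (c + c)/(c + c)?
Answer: -251600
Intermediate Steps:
w = -3 (w = 2 - 5 = -3)
B(c) = 1 (B(c) = (2*c)/((2*c)) = (2*c)*(1/(2*c)) = 1)
Z(Q) = 1/(1 + Q) (Z(Q) = 1/(Q + 1) = 1/(1 + Q))
(100*(-68))/Z(6 + 30) = (100*(-68))/(1/(1 + (6 + 30))) = -6800/(1/(1 + 36)) = -6800/(1/37) = -6800/1/37 = -6800*37 = -251600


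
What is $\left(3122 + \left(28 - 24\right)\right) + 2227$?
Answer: $5353$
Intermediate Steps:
$\left(3122 + \left(28 - 24\right)\right) + 2227 = \left(3122 + 4\right) + 2227 = 3126 + 2227 = 5353$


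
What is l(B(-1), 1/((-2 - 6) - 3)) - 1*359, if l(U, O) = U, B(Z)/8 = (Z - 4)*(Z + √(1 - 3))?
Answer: -319 - 40*I*√2 ≈ -319.0 - 56.569*I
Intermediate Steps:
B(Z) = 8*(-4 + Z)*(Z + I*√2) (B(Z) = 8*((Z - 4)*(Z + √(1 - 3))) = 8*((-4 + Z)*(Z + √(-2))) = 8*((-4 + Z)*(Z + I*√2)) = 8*(-4 + Z)*(Z + I*√2))
l(B(-1), 1/((-2 - 6) - 3)) - 1*359 = (-32*(-1) + 8*(-1)² - 32*I*√2 + 8*I*(-1)*√2) - 1*359 = (32 + 8*1 - 32*I*√2 - 8*I*√2) - 359 = (32 + 8 - 32*I*√2 - 8*I*√2) - 359 = (40 - 40*I*√2) - 359 = -319 - 40*I*√2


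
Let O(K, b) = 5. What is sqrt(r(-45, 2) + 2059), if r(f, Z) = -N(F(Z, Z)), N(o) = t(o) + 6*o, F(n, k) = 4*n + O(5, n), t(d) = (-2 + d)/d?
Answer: sqrt(334646)/13 ≈ 44.499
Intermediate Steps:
t(d) = (-2 + d)/d
F(n, k) = 5 + 4*n (F(n, k) = 4*n + 5 = 5 + 4*n)
N(o) = 6*o + (-2 + o)/o (N(o) = (-2 + o)/o + 6*o = 6*o + (-2 + o)/o)
r(f, Z) = -31 - 24*Z + 2/(5 + 4*Z) (r(f, Z) = -(1 - 2/(5 + 4*Z) + 6*(5 + 4*Z)) = -(1 - 2/(5 + 4*Z) + (30 + 24*Z)) = -(31 - 2/(5 + 4*Z) + 24*Z) = -31 - 24*Z + 2/(5 + 4*Z))
sqrt(r(-45, 2) + 2059) = sqrt((-153 - 244*2 - 96*2**2)/(5 + 4*2) + 2059) = sqrt((-153 - 488 - 96*4)/(5 + 8) + 2059) = sqrt((-153 - 488 - 384)/13 + 2059) = sqrt((1/13)*(-1025) + 2059) = sqrt(-1025/13 + 2059) = sqrt(25742/13) = sqrt(334646)/13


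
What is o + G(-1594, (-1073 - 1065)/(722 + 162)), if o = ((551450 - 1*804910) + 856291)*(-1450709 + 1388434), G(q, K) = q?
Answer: -37541302119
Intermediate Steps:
o = -37541300525 (o = ((551450 - 804910) + 856291)*(-62275) = (-253460 + 856291)*(-62275) = 602831*(-62275) = -37541300525)
o + G(-1594, (-1073 - 1065)/(722 + 162)) = -37541300525 - 1594 = -37541302119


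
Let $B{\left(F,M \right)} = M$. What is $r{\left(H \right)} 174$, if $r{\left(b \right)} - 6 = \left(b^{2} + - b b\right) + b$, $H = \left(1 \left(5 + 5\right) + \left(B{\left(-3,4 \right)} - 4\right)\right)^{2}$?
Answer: $18444$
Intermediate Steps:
$H = 100$ ($H = \left(1 \left(5 + 5\right) + \left(4 - 4\right)\right)^{2} = \left(1 \cdot 10 + 0\right)^{2} = \left(10 + 0\right)^{2} = 10^{2} = 100$)
$r{\left(b \right)} = 6 + b$ ($r{\left(b \right)} = 6 + \left(\left(b^{2} + - b b\right) + b\right) = 6 + \left(\left(b^{2} - b^{2}\right) + b\right) = 6 + \left(0 + b\right) = 6 + b$)
$r{\left(H \right)} 174 = \left(6 + 100\right) 174 = 106 \cdot 174 = 18444$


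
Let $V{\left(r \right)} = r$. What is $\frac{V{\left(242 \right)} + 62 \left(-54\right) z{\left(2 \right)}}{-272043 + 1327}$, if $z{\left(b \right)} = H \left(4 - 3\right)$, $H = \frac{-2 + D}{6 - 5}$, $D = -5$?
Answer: $- \frac{11839}{135358} \approx -0.087464$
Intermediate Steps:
$H = -7$ ($H = \frac{-2 - 5}{6 - 5} = - \frac{7}{1} = \left(-7\right) 1 = -7$)
$z{\left(b \right)} = -7$ ($z{\left(b \right)} = - 7 \left(4 - 3\right) = \left(-7\right) 1 = -7$)
$\frac{V{\left(242 \right)} + 62 \left(-54\right) z{\left(2 \right)}}{-272043 + 1327} = \frac{242 + 62 \left(-54\right) \left(-7\right)}{-272043 + 1327} = \frac{242 - -23436}{-270716} = \left(242 + 23436\right) \left(- \frac{1}{270716}\right) = 23678 \left(- \frac{1}{270716}\right) = - \frac{11839}{135358}$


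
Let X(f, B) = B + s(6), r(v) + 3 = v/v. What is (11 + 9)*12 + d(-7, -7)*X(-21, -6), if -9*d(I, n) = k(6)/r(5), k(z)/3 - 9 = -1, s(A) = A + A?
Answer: 248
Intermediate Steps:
s(A) = 2*A
k(z) = 24 (k(z) = 27 + 3*(-1) = 27 - 3 = 24)
r(v) = -2 (r(v) = -3 + v/v = -3 + 1 = -2)
d(I, n) = 4/3 (d(I, n) = -8/(3*(-2)) = -8*(-1)/(3*2) = -⅑*(-12) = 4/3)
X(f, B) = 12 + B (X(f, B) = B + 2*6 = B + 12 = 12 + B)
(11 + 9)*12 + d(-7, -7)*X(-21, -6) = (11 + 9)*12 + 4*(12 - 6)/3 = 20*12 + (4/3)*6 = 240 + 8 = 248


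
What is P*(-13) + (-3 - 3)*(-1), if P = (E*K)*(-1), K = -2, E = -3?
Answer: 84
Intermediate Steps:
P = -6 (P = -3*(-2)*(-1) = 6*(-1) = -6)
P*(-13) + (-3 - 3)*(-1) = -6*(-13) + (-3 - 3)*(-1) = 78 - 6*(-1) = 78 + 6 = 84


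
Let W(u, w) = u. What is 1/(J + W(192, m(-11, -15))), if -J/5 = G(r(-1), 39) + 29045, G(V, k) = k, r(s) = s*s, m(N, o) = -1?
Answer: -1/145228 ≈ -6.8857e-6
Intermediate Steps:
r(s) = s²
J = -145420 (J = -5*(39 + 29045) = -5*29084 = -145420)
1/(J + W(192, m(-11, -15))) = 1/(-145420 + 192) = 1/(-145228) = -1/145228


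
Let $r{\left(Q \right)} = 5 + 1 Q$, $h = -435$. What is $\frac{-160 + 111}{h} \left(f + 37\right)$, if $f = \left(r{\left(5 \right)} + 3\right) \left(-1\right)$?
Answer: $\frac{392}{145} \approx 2.7034$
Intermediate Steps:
$r{\left(Q \right)} = 5 + Q$
$f = -13$ ($f = \left(\left(5 + 5\right) + 3\right) \left(-1\right) = \left(10 + 3\right) \left(-1\right) = 13 \left(-1\right) = -13$)
$\frac{-160 + 111}{h} \left(f + 37\right) = \frac{-160 + 111}{-435} \left(-13 + 37\right) = \left(-49\right) \left(- \frac{1}{435}\right) 24 = \frac{49}{435} \cdot 24 = \frac{392}{145}$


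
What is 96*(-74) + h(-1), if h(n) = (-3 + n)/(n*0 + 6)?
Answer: -21314/3 ≈ -7104.7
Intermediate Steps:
h(n) = -1/2 + n/6 (h(n) = (-3 + n)/(0 + 6) = (-3 + n)/6 = (-3 + n)*(1/6) = -1/2 + n/6)
96*(-74) + h(-1) = 96*(-74) + (-1/2 + (1/6)*(-1)) = -7104 + (-1/2 - 1/6) = -7104 - 2/3 = -21314/3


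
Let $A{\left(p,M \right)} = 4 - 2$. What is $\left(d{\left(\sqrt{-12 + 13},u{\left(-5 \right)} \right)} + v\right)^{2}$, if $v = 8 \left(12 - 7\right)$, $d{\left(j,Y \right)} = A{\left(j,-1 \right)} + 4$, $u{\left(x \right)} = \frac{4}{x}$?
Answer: $2116$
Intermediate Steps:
$A{\left(p,M \right)} = 2$ ($A{\left(p,M \right)} = 4 - 2 = 2$)
$d{\left(j,Y \right)} = 6$ ($d{\left(j,Y \right)} = 2 + 4 = 6$)
$v = 40$ ($v = 8 \cdot 5 = 40$)
$\left(d{\left(\sqrt{-12 + 13},u{\left(-5 \right)} \right)} + v\right)^{2} = \left(6 + 40\right)^{2} = 46^{2} = 2116$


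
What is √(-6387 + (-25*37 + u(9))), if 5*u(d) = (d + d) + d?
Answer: I*√182665/5 ≈ 85.479*I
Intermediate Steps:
u(d) = 3*d/5 (u(d) = ((d + d) + d)/5 = (2*d + d)/5 = (3*d)/5 = 3*d/5)
√(-6387 + (-25*37 + u(9))) = √(-6387 + (-25*37 + (⅗)*9)) = √(-6387 + (-925 + 27/5)) = √(-6387 - 4598/5) = √(-36533/5) = I*√182665/5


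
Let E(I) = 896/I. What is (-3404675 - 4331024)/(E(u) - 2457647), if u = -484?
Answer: 936019579/297375511 ≈ 3.1476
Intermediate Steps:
(-3404675 - 4331024)/(E(u) - 2457647) = (-3404675 - 4331024)/(896/(-484) - 2457647) = -7735699/(896*(-1/484) - 2457647) = -7735699/(-224/121 - 2457647) = -7735699/(-297375511/121) = -7735699*(-121/297375511) = 936019579/297375511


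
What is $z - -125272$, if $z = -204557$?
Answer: $-79285$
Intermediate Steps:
$z - -125272 = -204557 - -125272 = -204557 + 125272 = -79285$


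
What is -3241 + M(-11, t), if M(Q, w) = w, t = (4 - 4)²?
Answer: -3241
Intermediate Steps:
t = 0 (t = 0² = 0)
-3241 + M(-11, t) = -3241 + 0 = -3241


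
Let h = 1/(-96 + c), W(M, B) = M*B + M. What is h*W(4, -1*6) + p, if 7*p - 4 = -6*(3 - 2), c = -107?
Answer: -38/203 ≈ -0.18719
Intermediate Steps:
p = -2/7 (p = 4/7 + (-6*(3 - 2))/7 = 4/7 + (-6*1)/7 = 4/7 + (⅐)*(-6) = 4/7 - 6/7 = -2/7 ≈ -0.28571)
W(M, B) = M + B*M (W(M, B) = B*M + M = M + B*M)
h = -1/203 (h = 1/(-96 - 107) = 1/(-203) = -1/203 ≈ -0.0049261)
h*W(4, -1*6) + p = -4*(1 - 1*6)/203 - 2/7 = -4*(1 - 6)/203 - 2/7 = -4*(-5)/203 - 2/7 = -1/203*(-20) - 2/7 = 20/203 - 2/7 = -38/203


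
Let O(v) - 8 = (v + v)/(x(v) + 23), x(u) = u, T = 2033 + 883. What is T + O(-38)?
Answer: 43936/15 ≈ 2929.1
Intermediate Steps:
T = 2916
O(v) = 8 + 2*v/(23 + v) (O(v) = 8 + (v + v)/(v + 23) = 8 + (2*v)/(23 + v) = 8 + 2*v/(23 + v))
T + O(-38) = 2916 + 2*(92 + 5*(-38))/(23 - 38) = 2916 + 2*(92 - 190)/(-15) = 2916 + 2*(-1/15)*(-98) = 2916 + 196/15 = 43936/15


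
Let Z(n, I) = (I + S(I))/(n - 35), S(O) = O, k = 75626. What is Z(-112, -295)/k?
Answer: 295/5558511 ≈ 5.3072e-5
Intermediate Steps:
Z(n, I) = 2*I/(-35 + n) (Z(n, I) = (I + I)/(n - 35) = (2*I)/(-35 + n) = 2*I/(-35 + n))
Z(-112, -295)/k = (2*(-295)/(-35 - 112))/75626 = (2*(-295)/(-147))*(1/75626) = (2*(-295)*(-1/147))*(1/75626) = (590/147)*(1/75626) = 295/5558511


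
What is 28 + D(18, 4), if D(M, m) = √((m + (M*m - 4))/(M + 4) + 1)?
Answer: 28 + √517/11 ≈ 30.067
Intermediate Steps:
D(M, m) = √(1 + (-4 + m + M*m)/(4 + M)) (D(M, m) = √((m + (-4 + M*m))/(4 + M) + 1) = √((-4 + m + M*m)/(4 + M) + 1) = √(1 + (-4 + m + M*m)/(4 + M)))
28 + D(18, 4) = 28 + √((18 + 4 + 18*4)/(4 + 18)) = 28 + √((18 + 4 + 72)/22) = 28 + √((1/22)*94) = 28 + √(47/11) = 28 + √517/11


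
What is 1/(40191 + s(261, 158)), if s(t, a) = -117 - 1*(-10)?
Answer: 1/40084 ≈ 2.4948e-5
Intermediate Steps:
s(t, a) = -107 (s(t, a) = -117 + 10 = -107)
1/(40191 + s(261, 158)) = 1/(40191 - 107) = 1/40084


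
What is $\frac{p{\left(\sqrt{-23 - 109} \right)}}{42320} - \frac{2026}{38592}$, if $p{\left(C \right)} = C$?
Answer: $- \frac{1013}{19296} + \frac{i \sqrt{33}}{21160} \approx -0.052498 + 0.00027148 i$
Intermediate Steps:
$\frac{p{\left(\sqrt{-23 - 109} \right)}}{42320} - \frac{2026}{38592} = \frac{\sqrt{-23 - 109}}{42320} - \frac{2026}{38592} = \sqrt{-132} \cdot \frac{1}{42320} - \frac{1013}{19296} = 2 i \sqrt{33} \cdot \frac{1}{42320} - \frac{1013}{19296} = \frac{i \sqrt{33}}{21160} - \frac{1013}{19296} = - \frac{1013}{19296} + \frac{i \sqrt{33}}{21160}$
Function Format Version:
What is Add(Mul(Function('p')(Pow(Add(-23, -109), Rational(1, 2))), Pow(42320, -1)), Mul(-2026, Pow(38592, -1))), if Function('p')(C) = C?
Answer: Add(Rational(-1013, 19296), Mul(Rational(1, 21160), I, Pow(33, Rational(1, 2)))) ≈ Add(-0.052498, Mul(0.00027148, I))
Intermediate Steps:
Add(Mul(Function('p')(Pow(Add(-23, -109), Rational(1, 2))), Pow(42320, -1)), Mul(-2026, Pow(38592, -1))) = Add(Mul(Pow(Add(-23, -109), Rational(1, 2)), Pow(42320, -1)), Mul(-2026, Pow(38592, -1))) = Add(Mul(Pow(-132, Rational(1, 2)), Rational(1, 42320)), Mul(-2026, Rational(1, 38592))) = Add(Mul(Mul(2, I, Pow(33, Rational(1, 2))), Rational(1, 42320)), Rational(-1013, 19296)) = Add(Mul(Rational(1, 21160), I, Pow(33, Rational(1, 2))), Rational(-1013, 19296)) = Add(Rational(-1013, 19296), Mul(Rational(1, 21160), I, Pow(33, Rational(1, 2))))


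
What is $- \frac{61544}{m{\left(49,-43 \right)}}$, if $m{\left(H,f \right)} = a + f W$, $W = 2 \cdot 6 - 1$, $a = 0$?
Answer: $\frac{61544}{473} \approx 130.11$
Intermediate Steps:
$W = 11$ ($W = 12 - 1 = 11$)
$m{\left(H,f \right)} = 11 f$ ($m{\left(H,f \right)} = 0 + f 11 = 0 + 11 f = 11 f$)
$- \frac{61544}{m{\left(49,-43 \right)}} = - \frac{61544}{11 \left(-43\right)} = - \frac{61544}{-473} = \left(-61544\right) \left(- \frac{1}{473}\right) = \frac{61544}{473}$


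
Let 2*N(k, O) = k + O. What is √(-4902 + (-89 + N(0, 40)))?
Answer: I*√4971 ≈ 70.505*I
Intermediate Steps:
N(k, O) = O/2 + k/2 (N(k, O) = (k + O)/2 = (O + k)/2 = O/2 + k/2)
√(-4902 + (-89 + N(0, 40))) = √(-4902 + (-89 + ((½)*40 + (½)*0))) = √(-4902 + (-89 + (20 + 0))) = √(-4902 + (-89 + 20)) = √(-4902 - 69) = √(-4971) = I*√4971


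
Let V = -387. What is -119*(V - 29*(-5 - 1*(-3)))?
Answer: 39151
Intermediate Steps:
-119*(V - 29*(-5 - 1*(-3))) = -119*(-387 - 29*(-5 - 1*(-3))) = -119*(-387 - 29*(-5 + 3)) = -119*(-387 - 29*(-2)) = -119*(-387 + 58) = -119*(-329) = 39151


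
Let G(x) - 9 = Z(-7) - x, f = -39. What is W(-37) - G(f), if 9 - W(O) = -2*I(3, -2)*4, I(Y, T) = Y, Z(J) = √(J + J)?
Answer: -15 - I*√14 ≈ -15.0 - 3.7417*I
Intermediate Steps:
Z(J) = √2*√J (Z(J) = √(2*J) = √2*√J)
W(O) = 33 (W(O) = 9 - (-2*3)*4 = 9 - (-6)*4 = 9 - 1*(-24) = 9 + 24 = 33)
G(x) = 9 - x + I*√14 (G(x) = 9 + (√2*√(-7) - x) = 9 + (√2*(I*√7) - x) = 9 + (I*√14 - x) = 9 + (-x + I*√14) = 9 - x + I*√14)
W(-37) - G(f) = 33 - (9 - 1*(-39) + I*√14) = 33 - (9 + 39 + I*√14) = 33 - (48 + I*√14) = 33 + (-48 - I*√14) = -15 - I*√14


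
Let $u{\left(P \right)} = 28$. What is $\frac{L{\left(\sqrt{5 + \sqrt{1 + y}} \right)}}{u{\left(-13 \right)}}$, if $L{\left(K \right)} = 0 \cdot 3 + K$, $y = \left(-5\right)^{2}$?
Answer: $\frac{\sqrt{5 + \sqrt{26}}}{28} \approx 0.1135$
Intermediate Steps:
$y = 25$
$L{\left(K \right)} = K$ ($L{\left(K \right)} = 0 + K = K$)
$\frac{L{\left(\sqrt{5 + \sqrt{1 + y}} \right)}}{u{\left(-13 \right)}} = \frac{\sqrt{5 + \sqrt{1 + 25}}}{28} = \sqrt{5 + \sqrt{26}} \cdot \frac{1}{28} = \frac{\sqrt{5 + \sqrt{26}}}{28}$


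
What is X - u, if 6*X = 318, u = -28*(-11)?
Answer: -255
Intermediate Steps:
u = 308
X = 53 (X = (⅙)*318 = 53)
X - u = 53 - 1*308 = 53 - 308 = -255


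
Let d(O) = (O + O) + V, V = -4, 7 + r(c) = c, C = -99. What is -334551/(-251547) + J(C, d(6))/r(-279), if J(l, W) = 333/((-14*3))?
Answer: 455821307/335731396 ≈ 1.3577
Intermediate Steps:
r(c) = -7 + c
d(O) = -4 + 2*O (d(O) = (O + O) - 4 = 2*O - 4 = -4 + 2*O)
J(l, W) = -111/14 (J(l, W) = 333/(-42) = 333*(-1/42) = -111/14)
-334551/(-251547) + J(C, d(6))/r(-279) = -334551/(-251547) - 111/(14*(-7 - 279)) = -334551*(-1/251547) - 111/14/(-286) = 111517/83849 - 111/14*(-1/286) = 111517/83849 + 111/4004 = 455821307/335731396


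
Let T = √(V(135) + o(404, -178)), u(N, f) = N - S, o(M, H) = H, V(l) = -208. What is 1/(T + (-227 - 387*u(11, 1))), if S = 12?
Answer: 80/12993 - I*√386/25986 ≈ 0.0061572 - 0.00075606*I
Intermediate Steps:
u(N, f) = -12 + N (u(N, f) = N - 1*12 = N - 12 = -12 + N)
T = I*√386 (T = √(-208 - 178) = √(-386) = I*√386 ≈ 19.647*I)
1/(T + (-227 - 387*u(11, 1))) = 1/(I*√386 + (-227 - 387*(-12 + 11))) = 1/(I*√386 + (-227 - 387*(-1))) = 1/(I*√386 + (-227 + 387)) = 1/(I*√386 + 160) = 1/(160 + I*√386)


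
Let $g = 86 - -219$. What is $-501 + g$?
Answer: $-196$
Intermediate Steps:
$g = 305$ ($g = 86 + 219 = 305$)
$-501 + g = -501 + 305 = -196$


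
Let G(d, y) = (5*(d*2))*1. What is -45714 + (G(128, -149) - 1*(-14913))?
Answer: -29521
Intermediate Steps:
G(d, y) = 10*d (G(d, y) = (5*(2*d))*1 = (10*d)*1 = 10*d)
-45714 + (G(128, -149) - 1*(-14913)) = -45714 + (10*128 - 1*(-14913)) = -45714 + (1280 + 14913) = -45714 + 16193 = -29521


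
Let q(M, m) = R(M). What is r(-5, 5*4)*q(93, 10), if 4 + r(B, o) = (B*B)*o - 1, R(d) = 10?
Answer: 4950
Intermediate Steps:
q(M, m) = 10
r(B, o) = -5 + o*B**2 (r(B, o) = -4 + ((B*B)*o - 1) = -4 + (B**2*o - 1) = -4 + (o*B**2 - 1) = -4 + (-1 + o*B**2) = -5 + o*B**2)
r(-5, 5*4)*q(93, 10) = (-5 + (5*4)*(-5)**2)*10 = (-5 + 20*25)*10 = (-5 + 500)*10 = 495*10 = 4950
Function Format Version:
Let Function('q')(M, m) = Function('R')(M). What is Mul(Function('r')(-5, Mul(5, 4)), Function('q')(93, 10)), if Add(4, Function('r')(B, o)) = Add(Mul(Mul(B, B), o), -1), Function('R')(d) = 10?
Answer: 4950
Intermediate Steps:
Function('q')(M, m) = 10
Function('r')(B, o) = Add(-5, Mul(o, Pow(B, 2))) (Function('r')(B, o) = Add(-4, Add(Mul(Mul(B, B), o), -1)) = Add(-4, Add(Mul(Pow(B, 2), o), -1)) = Add(-4, Add(Mul(o, Pow(B, 2)), -1)) = Add(-4, Add(-1, Mul(o, Pow(B, 2)))) = Add(-5, Mul(o, Pow(B, 2))))
Mul(Function('r')(-5, Mul(5, 4)), Function('q')(93, 10)) = Mul(Add(-5, Mul(Mul(5, 4), Pow(-5, 2))), 10) = Mul(Add(-5, Mul(20, 25)), 10) = Mul(Add(-5, 500), 10) = Mul(495, 10) = 4950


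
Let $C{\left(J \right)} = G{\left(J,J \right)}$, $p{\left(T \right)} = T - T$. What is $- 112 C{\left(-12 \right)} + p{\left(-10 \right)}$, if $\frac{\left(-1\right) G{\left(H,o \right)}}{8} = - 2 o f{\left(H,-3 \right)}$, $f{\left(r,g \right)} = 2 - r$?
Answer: $301056$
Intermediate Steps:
$p{\left(T \right)} = 0$
$G{\left(H,o \right)} = 16 o \left(2 - H\right)$ ($G{\left(H,o \right)} = - 8 - 2 o \left(2 - H\right) = - 8 \left(- 2 o \left(2 - H\right)\right) = 16 o \left(2 - H\right)$)
$C{\left(J \right)} = 16 J \left(2 - J\right)$
$- 112 C{\left(-12 \right)} + p{\left(-10 \right)} = - 112 \cdot 16 \left(-12\right) \left(2 - -12\right) + 0 = - 112 \cdot 16 \left(-12\right) \left(2 + 12\right) + 0 = - 112 \cdot 16 \left(-12\right) 14 + 0 = \left(-112\right) \left(-2688\right) + 0 = 301056 + 0 = 301056$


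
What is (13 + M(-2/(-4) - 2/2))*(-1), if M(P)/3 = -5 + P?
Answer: 7/2 ≈ 3.5000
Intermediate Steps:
M(P) = -15 + 3*P (M(P) = 3*(-5 + P) = -15 + 3*P)
(13 + M(-2/(-4) - 2/2))*(-1) = (13 + (-15 + 3*(-2/(-4) - 2/2)))*(-1) = (13 + (-15 + 3*(-2*(-¼) - 2*½)))*(-1) = (13 + (-15 + 3*(½ - 1)))*(-1) = (13 + (-15 + 3*(-½)))*(-1) = (13 + (-15 - 3/2))*(-1) = (13 - 33/2)*(-1) = -7/2*(-1) = 7/2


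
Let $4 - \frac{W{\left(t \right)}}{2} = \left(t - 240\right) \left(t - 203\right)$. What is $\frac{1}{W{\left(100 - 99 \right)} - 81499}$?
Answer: $- \frac{1}{178047} \approx -5.6165 \cdot 10^{-6}$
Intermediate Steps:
$W{\left(t \right)} = 8 - 2 \left(-240 + t\right) \left(-203 + t\right)$ ($W{\left(t \right)} = 8 - 2 \left(t - 240\right) \left(t - 203\right) = 8 - 2 \left(-240 + t\right) \left(-203 + t\right)$)
$\frac{1}{W{\left(100 - 99 \right)} - 81499} = \frac{1}{\left(-97432 - 2 \left(100 - 99\right)^{2} + 886 \left(100 - 99\right)\right) - 81499} = \frac{1}{\left(-97432 - 2 \cdot 1^{2} + 886 \cdot 1\right) - 81499} = \frac{1}{\left(-97432 - 2 + 886\right) - 81499} = \frac{1}{-96548 - 81499} = \frac{1}{-178047} = - \frac{1}{178047}$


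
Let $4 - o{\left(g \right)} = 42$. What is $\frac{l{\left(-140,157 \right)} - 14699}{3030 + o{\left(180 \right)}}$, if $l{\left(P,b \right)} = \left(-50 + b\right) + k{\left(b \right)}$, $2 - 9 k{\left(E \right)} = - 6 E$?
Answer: $- \frac{8149}{1683} \approx -4.8419$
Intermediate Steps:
$k{\left(E \right)} = \frac{2}{9} + \frac{2 E}{3}$ ($k{\left(E \right)} = \frac{2}{9} - \frac{\left(-6\right) E}{9} = \frac{2}{9} + \frac{2 E}{3}$)
$l{\left(P,b \right)} = - \frac{448}{9} + \frac{5 b}{3}$ ($l{\left(P,b \right)} = \left(-50 + b\right) + \left(\frac{2}{9} + \frac{2 b}{3}\right) = - \frac{448}{9} + \frac{5 b}{3}$)
$o{\left(g \right)} = -38$ ($o{\left(g \right)} = 4 - 42 = -38$)
$\frac{l{\left(-140,157 \right)} - 14699}{3030 + o{\left(180 \right)}} = \frac{\left(- \frac{448}{9} + \frac{5}{3} \cdot 157\right) - 14699}{3030 - 38} = \frac{\left(- \frac{448}{9} + \frac{785}{3}\right) - 14699}{2992} = \left(\frac{1907}{9} - 14699\right) \frac{1}{2992} = \left(- \frac{130384}{9}\right) \frac{1}{2992} = - \frac{8149}{1683}$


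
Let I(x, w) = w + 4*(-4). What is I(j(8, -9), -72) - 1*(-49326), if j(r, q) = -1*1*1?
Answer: 49238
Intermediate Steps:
j(r, q) = -1 (j(r, q) = -1*1 = -1)
I(x, w) = -16 + w (I(x, w) = w - 16 = -16 + w)
I(j(8, -9), -72) - 1*(-49326) = (-16 - 72) - 1*(-49326) = -88 + 49326 = 49238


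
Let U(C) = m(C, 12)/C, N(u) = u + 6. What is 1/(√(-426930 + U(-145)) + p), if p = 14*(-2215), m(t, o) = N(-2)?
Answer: -2248225/69748409677 - I*√8976203830/139496819354 ≈ -3.2233e-5 - 6.7918e-7*I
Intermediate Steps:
N(u) = 6 + u
m(t, o) = 4 (m(t, o) = 6 - 2 = 4)
U(C) = 4/C
p = -31010
1/(√(-426930 + U(-145)) + p) = 1/(√(-426930 + 4/(-145)) - 31010) = 1/(√(-426930 + 4*(-1/145)) - 31010) = 1/(√(-426930 - 4/145) - 31010) = 1/(√(-61904854/145) - 31010) = 1/(I*√8976203830/145 - 31010) = 1/(-31010 + I*√8976203830/145)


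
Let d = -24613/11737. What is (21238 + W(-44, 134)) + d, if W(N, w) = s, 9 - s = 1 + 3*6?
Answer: 249128423/11737 ≈ 21226.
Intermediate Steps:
s = -10 (s = 9 - (1 + 3*6) = 9 - (1 + 18) = 9 - 1*19 = 9 - 19 = -10)
W(N, w) = -10
d = -24613/11737 (d = -24613*1/11737 = -24613/11737 ≈ -2.0970)
(21238 + W(-44, 134)) + d = (21238 - 10) - 24613/11737 = 21228 - 24613/11737 = 249128423/11737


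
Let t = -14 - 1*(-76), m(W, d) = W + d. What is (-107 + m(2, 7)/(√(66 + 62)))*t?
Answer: -6634 + 279*√2/8 ≈ -6584.7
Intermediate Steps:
t = 62 (t = -14 + 76 = 62)
(-107 + m(2, 7)/(√(66 + 62)))*t = (-107 + (2 + 7)/(√(66 + 62)))*62 = (-107 + 9/(√128))*62 = (-107 + 9/((8*√2)))*62 = (-107 + 9*(√2/16))*62 = (-107 + 9*√2/16)*62 = -6634 + 279*√2/8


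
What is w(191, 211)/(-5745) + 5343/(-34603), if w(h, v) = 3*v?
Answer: -17533078/66264745 ≈ -0.26459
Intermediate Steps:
w(191, 211)/(-5745) + 5343/(-34603) = (3*211)/(-5745) + 5343/(-34603) = 633*(-1/5745) + 5343*(-1/34603) = -211/1915 - 5343/34603 = -17533078/66264745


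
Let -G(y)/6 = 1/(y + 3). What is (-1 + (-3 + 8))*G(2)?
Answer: -24/5 ≈ -4.8000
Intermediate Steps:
G(y) = -6/(3 + y) (G(y) = -6/(y + 3) = -6/(3 + y))
(-1 + (-3 + 8))*G(2) = (-1 + (-3 + 8))*(-6/(3 + 2)) = (-1 + 5)*(-6/5) = 4*(-6*1/5) = 4*(-6/5) = -24/5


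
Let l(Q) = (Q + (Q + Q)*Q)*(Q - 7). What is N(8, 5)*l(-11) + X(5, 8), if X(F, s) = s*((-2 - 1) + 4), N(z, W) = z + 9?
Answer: -70678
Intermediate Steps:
l(Q) = (-7 + Q)*(Q + 2*Q²) (l(Q) = (Q + (2*Q)*Q)*(-7 + Q) = (Q + 2*Q²)*(-7 + Q) = (-7 + Q)*(Q + 2*Q²))
N(z, W) = 9 + z
X(F, s) = s (X(F, s) = s*(-3 + 4) = s*1 = s)
N(8, 5)*l(-11) + X(5, 8) = (9 + 8)*(-11*(-7 - 13*(-11) + 2*(-11)²)) + 8 = 17*(-11*(-7 + 143 + 2*121)) + 8 = 17*(-11*(-7 + 143 + 242)) + 8 = 17*(-11*378) + 8 = 17*(-4158) + 8 = -70686 + 8 = -70678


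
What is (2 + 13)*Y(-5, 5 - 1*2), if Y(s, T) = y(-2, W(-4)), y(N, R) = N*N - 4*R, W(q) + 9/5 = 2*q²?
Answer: -1752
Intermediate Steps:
W(q) = -9/5 + 2*q²
y(N, R) = N² - 4*R
Y(s, T) = -584/5 (Y(s, T) = (-2)² - 4*(-9/5 + 2*(-4)²) = 4 - 4*(-9/5 + 2*16) = 4 - 4*(-9/5 + 32) = 4 - 4*151/5 = 4 - 604/5 = -584/5)
(2 + 13)*Y(-5, 5 - 1*2) = (2 + 13)*(-584/5) = 15*(-584/5) = -1752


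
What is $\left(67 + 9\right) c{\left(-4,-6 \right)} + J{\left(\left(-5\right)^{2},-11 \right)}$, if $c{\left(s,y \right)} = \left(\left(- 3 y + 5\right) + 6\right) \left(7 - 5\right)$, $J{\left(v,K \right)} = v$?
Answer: $4433$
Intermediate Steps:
$c{\left(s,y \right)} = 22 - 6 y$ ($c{\left(s,y \right)} = \left(\left(5 - 3 y\right) + 6\right) 2 = \left(11 - 3 y\right) 2 = 22 - 6 y$)
$\left(67 + 9\right) c{\left(-4,-6 \right)} + J{\left(\left(-5\right)^{2},-11 \right)} = \left(67 + 9\right) \left(22 - -36\right) + \left(-5\right)^{2} = 76 \left(22 + 36\right) + 25 = 76 \cdot 58 + 25 = 4408 + 25 = 4433$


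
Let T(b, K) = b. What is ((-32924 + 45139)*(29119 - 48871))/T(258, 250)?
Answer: -40211780/43 ≈ -9.3516e+5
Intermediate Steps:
((-32924 + 45139)*(29119 - 48871))/T(258, 250) = ((-32924 + 45139)*(29119 - 48871))/258 = (12215*(-19752))*(1/258) = -241270680*1/258 = -40211780/43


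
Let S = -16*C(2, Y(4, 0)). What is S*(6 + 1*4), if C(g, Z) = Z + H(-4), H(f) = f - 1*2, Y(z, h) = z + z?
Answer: -320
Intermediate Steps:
Y(z, h) = 2*z
H(f) = -2 + f (H(f) = f - 2 = -2 + f)
C(g, Z) = -6 + Z (C(g, Z) = Z + (-2 - 4) = Z - 6 = -6 + Z)
S = -32 (S = -16*(-6 + 2*4) = -16*(-6 + 8) = -16*2 = -32)
S*(6 + 1*4) = -32*(6 + 1*4) = -32*(6 + 4) = -32*10 = -320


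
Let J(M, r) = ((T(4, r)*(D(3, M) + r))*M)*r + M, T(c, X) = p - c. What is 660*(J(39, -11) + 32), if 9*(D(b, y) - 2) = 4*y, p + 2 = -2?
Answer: 18922860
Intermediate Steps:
p = -4 (p = -2 - 2 = -4)
T(c, X) = -4 - c
D(b, y) = 2 + 4*y/9 (D(b, y) = 2 + (4*y)/9 = 2 + 4*y/9)
J(M, r) = M + M*r*(-16 - 8*r - 32*M/9) (J(M, r) = (((-4 - 1*4)*((2 + 4*M/9) + r))*M)*r + M = (((-4 - 4)*(2 + r + 4*M/9))*M)*r + M = ((-8*(2 + r + 4*M/9))*M)*r + M = ((-16 - 8*r - 32*M/9)*M)*r + M = (M*(-16 - 8*r - 32*M/9))*r + M = M*r*(-16 - 8*r - 32*M/9) + M = M + M*r*(-16 - 8*r - 32*M/9))
660*(J(39, -11) + 32) = 660*((1/9)*39*(9 - 144*(-11) - 72*(-11)**2 - 32*39*(-11)) + 32) = 660*((1/9)*39*(9 + 1584 - 72*121 + 13728) + 32) = 660*((1/9)*39*(9 + 1584 - 8712 + 13728) + 32) = 660*((1/9)*39*6609 + 32) = 660*(28639 + 32) = 660*28671 = 18922860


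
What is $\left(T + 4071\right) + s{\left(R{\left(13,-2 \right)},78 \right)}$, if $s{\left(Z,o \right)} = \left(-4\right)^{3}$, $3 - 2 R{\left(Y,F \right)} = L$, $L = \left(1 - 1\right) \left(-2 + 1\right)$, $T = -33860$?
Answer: $-29853$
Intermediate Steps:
$L = 0$ ($L = 0 \left(-1\right) = 0$)
$R{\left(Y,F \right)} = \frac{3}{2}$ ($R{\left(Y,F \right)} = \frac{3}{2} - 0 = \frac{3}{2} + 0 = \frac{3}{2}$)
$s{\left(Z,o \right)} = -64$
$\left(T + 4071\right) + s{\left(R{\left(13,-2 \right)},78 \right)} = \left(-33860 + 4071\right) - 64 = -29789 - 64 = -29853$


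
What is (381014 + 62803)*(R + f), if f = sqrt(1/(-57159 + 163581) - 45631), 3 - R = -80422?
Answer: 35693982225 + 147939*I*sqrt(516800373828582)/35474 ≈ 3.5694e+10 + 9.4806e+7*I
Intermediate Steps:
R = 80425 (R = 3 - 1*(-80422) = 3 + 80422 = 80425)
f = I*sqrt(516800373828582)/106422 (f = sqrt(1/106422 - 45631) = sqrt(-4856142281/106422) = I*sqrt(516800373828582)/106422 ≈ 213.61*I)
(381014 + 62803)*(R + f) = (381014 + 62803)*(80425 + I*sqrt(516800373828582)/106422) = 443817*(80425 + I*sqrt(516800373828582)/106422) = 35693982225 + 147939*I*sqrt(516800373828582)/35474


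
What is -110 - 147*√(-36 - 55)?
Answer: -110 - 147*I*√91 ≈ -110.0 - 1402.3*I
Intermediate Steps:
-110 - 147*√(-36 - 55) = -110 - 147*I*√91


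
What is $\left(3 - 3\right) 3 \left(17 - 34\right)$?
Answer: $0$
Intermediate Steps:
$\left(3 - 3\right) 3 \left(17 - 34\right) = 0 \cdot 3 \left(17 - 34\right) = 0 \left(-17\right) = 0$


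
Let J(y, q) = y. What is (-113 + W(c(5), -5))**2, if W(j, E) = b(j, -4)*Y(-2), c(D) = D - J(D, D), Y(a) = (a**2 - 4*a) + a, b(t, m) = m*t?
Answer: 12769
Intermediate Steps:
Y(a) = a**2 - 3*a
c(D) = 0 (c(D) = D - D = 0)
W(j, E) = -40*j (W(j, E) = (-4*j)*(-2*(-3 - 2)) = (-4*j)*(-2*(-5)) = -4*j*10 = -40*j)
(-113 + W(c(5), -5))**2 = (-113 - 40*0)**2 = (-113 + 0)**2 = (-113)**2 = 12769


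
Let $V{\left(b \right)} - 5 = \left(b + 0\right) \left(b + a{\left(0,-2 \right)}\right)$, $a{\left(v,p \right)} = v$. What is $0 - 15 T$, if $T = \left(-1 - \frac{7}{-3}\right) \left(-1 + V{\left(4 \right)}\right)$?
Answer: $-400$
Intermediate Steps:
$V{\left(b \right)} = 5 + b^{2}$ ($V{\left(b \right)} = 5 + \left(b + 0\right) \left(b + 0\right) = 5 + b b = 5 + b^{2}$)
$T = \frac{80}{3}$ ($T = \left(-1 - \frac{7}{-3}\right) \left(-1 + \left(5 + 4^{2}\right)\right) = \left(-1 - - \frac{7}{3}\right) \left(-1 + \left(5 + 16\right)\right) = \left(-1 + \frac{7}{3}\right) \left(-1 + 21\right) = \frac{4}{3} \cdot 20 = \frac{80}{3} \approx 26.667$)
$0 - 15 T = 0 - 400 = -400$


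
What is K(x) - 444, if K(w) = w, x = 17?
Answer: -427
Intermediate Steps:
K(x) - 444 = 17 - 444 = -427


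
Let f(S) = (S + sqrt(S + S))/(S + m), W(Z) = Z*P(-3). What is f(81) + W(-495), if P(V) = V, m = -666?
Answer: 96516/65 - sqrt(2)/65 ≈ 1484.8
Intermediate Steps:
W(Z) = -3*Z (W(Z) = Z*(-3) = -3*Z)
f(S) = (S + sqrt(2)*sqrt(S))/(-666 + S) (f(S) = (S + sqrt(S + S))/(S - 666) = (S + sqrt(2*S))/(-666 + S) = (S + sqrt(2)*sqrt(S))/(-666 + S))
f(81) + W(-495) = (81 + sqrt(2)*sqrt(81))/(-666 + 81) - 3*(-495) = (81 + sqrt(2)*9)/(-585) + 1485 = -(81 + 9*sqrt(2))/585 + 1485 = (-9/65 - sqrt(2)/65) + 1485 = 96516/65 - sqrt(2)/65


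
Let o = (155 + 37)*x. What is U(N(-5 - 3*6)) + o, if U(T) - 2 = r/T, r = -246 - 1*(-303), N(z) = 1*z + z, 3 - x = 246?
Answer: -2146141/46 ≈ -46655.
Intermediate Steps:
x = -243 (x = 3 - 1*246 = 3 - 246 = -243)
N(z) = 2*z (N(z) = z + z = 2*z)
r = 57 (r = -246 + 303 = 57)
U(T) = 2 + 57/T
o = -46656 (o = (155 + 37)*(-243) = 192*(-243) = -46656)
U(N(-5 - 3*6)) + o = (2 + 57/((2*(-5 - 3*6)))) - 46656 = (2 + 57/((2*(-5 - 18)))) - 46656 = (2 + 57/((2*(-23)))) - 46656 = (2 + 57/(-46)) - 46656 = (2 + 57*(-1/46)) - 46656 = (2 - 57/46) - 46656 = 35/46 - 46656 = -2146141/46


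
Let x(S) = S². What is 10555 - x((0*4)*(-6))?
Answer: 10555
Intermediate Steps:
10555 - x((0*4)*(-6)) = 10555 - ((0*4)*(-6))² = 10555 - (0*(-6))² = 10555 - 1*0² = 10555 - 1*0 = 10555 + 0 = 10555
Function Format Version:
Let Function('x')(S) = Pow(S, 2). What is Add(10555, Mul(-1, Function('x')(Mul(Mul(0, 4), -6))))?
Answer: 10555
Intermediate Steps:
Add(10555, Mul(-1, Function('x')(Mul(Mul(0, 4), -6)))) = Add(10555, Mul(-1, Pow(Mul(Mul(0, 4), -6), 2))) = Add(10555, Mul(-1, Pow(Mul(0, -6), 2))) = Add(10555, Mul(-1, Pow(0, 2))) = Add(10555, Mul(-1, 0)) = Add(10555, 0) = 10555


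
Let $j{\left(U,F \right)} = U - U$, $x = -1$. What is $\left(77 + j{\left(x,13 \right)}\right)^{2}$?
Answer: $5929$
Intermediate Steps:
$j{\left(U,F \right)} = 0$
$\left(77 + j{\left(x,13 \right)}\right)^{2} = \left(77 + 0\right)^{2} = 77^{2} = 5929$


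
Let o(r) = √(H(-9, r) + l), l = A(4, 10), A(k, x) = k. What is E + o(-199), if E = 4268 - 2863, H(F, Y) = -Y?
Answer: 1405 + √203 ≈ 1419.2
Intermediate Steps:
l = 4
o(r) = √(4 - r) (o(r) = √(-r + 4) = √(4 - r))
E = 1405
E + o(-199) = 1405 + √(4 - 1*(-199)) = 1405 + √(4 + 199) = 1405 + √203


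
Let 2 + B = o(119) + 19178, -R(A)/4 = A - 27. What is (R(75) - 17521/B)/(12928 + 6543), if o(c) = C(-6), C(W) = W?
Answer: -3698161/373259070 ≈ -0.0099078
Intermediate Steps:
R(A) = 108 - 4*A (R(A) = -4*(A - 27) = -4*(-27 + A) = 108 - 4*A)
o(c) = -6
B = 19170 (B = -2 + (-6 + 19178) = -2 + 19172 = 19170)
(R(75) - 17521/B)/(12928 + 6543) = ((108 - 4*75) - 17521/19170)/(12928 + 6543) = ((108 - 300) - 17521*1/19170)/19471 = (-192 - 17521/19170)*(1/19471) = -3698161/19170*1/19471 = -3698161/373259070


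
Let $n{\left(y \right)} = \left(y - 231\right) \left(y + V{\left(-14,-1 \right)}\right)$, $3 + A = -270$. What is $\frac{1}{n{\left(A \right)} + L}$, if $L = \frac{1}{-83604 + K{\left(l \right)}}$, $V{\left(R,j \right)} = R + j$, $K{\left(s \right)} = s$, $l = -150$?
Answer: $\frac{83754}{12157060607} \approx 6.8893 \cdot 10^{-6}$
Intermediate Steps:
$A = -273$ ($A = -3 - 270 = -273$)
$n{\left(y \right)} = \left(-231 + y\right) \left(-15 + y\right)$ ($n{\left(y \right)} = \left(y - 231\right) \left(y - 15\right) = \left(-231 + y\right) \left(y - 15\right) = \left(-231 + y\right) \left(-15 + y\right)$)
$L = - \frac{1}{83754}$ ($L = \frac{1}{-83604 - 150} = \frac{1}{-83754} = - \frac{1}{83754} \approx -1.194 \cdot 10^{-5}$)
$\frac{1}{n{\left(A \right)} + L} = \frac{1}{\left(3465 + \left(-273\right)^{2} - -67158\right) - \frac{1}{83754}} = \frac{1}{\left(3465 + 74529 + 67158\right) - \frac{1}{83754}} = \frac{1}{145152 - \frac{1}{83754}} = \frac{1}{\frac{12157060607}{83754}} = \frac{83754}{12157060607}$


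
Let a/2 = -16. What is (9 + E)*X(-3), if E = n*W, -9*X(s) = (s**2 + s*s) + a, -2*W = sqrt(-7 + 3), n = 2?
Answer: 14 - 28*I/9 ≈ 14.0 - 3.1111*I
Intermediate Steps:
a = -32 (a = 2*(-16) = -32)
W = -I (W = -sqrt(-7 + 3)/2 = -I ≈ -1.0*I)
X(s) = 32/9 - 2*s**2/9 (X(s) = -((s**2 + s*s) - 32)/9 = -((s**2 + s**2) - 32)/9 = -(2*s**2 - 32)/9 = -(-32 + 2*s**2)/9 = 32/9 - 2*s**2/9)
E = -2*I (E = 2*(-I) = -2*I ≈ -2.0*I)
(9 + E)*X(-3) = (9 - 2*I)*(32/9 - 2/9*(-3)**2) = (9 - 2*I)*(32/9 - 2/9*9) = (9 - 2*I)*(32/9 - 2) = (9 - 2*I)*(14/9) = 14 - 28*I/9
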